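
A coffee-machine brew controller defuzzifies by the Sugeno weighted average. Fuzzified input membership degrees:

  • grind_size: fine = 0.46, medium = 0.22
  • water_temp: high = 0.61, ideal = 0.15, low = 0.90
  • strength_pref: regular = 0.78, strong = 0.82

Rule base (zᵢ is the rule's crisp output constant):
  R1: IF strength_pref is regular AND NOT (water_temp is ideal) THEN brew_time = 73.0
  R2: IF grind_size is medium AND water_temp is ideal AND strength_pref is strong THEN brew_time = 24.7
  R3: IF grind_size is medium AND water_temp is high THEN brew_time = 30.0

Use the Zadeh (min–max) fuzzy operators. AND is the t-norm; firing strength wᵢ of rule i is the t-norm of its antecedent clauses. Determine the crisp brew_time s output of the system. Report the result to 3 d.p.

58.474

R1 (z=73.0): regular=0.78, ¬ideal=1−0.15=0.85; AND[min(a, b)] → w = 0.78
R2 (z=24.7): medium=0.22, ideal=0.15, strong=0.82; AND[min(a, b)] → w = 0.15
R3 (z=30.0): medium=0.22, high=0.61; AND[min(a, b)] → w = 0.22
Weighted average = (0.78·73.0 + 0.15·24.7 + 0.22·30.0) / (0.78 + 0.15 + 0.22)
  = 67.2450 / 1.1500 = 58.474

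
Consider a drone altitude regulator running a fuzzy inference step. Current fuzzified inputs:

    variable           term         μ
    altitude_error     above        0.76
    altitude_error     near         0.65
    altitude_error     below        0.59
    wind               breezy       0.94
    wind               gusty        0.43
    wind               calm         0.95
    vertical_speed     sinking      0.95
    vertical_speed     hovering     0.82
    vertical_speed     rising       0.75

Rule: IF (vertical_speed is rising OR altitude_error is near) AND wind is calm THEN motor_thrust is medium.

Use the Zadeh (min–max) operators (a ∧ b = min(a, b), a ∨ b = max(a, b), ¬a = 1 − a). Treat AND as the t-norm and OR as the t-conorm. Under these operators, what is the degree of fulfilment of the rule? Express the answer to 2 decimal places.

firing strength: (rising=0.75 OR near=0.65) = 0.75; AND[min(a, b)] with calm=0.95 → w = 0.75

0.75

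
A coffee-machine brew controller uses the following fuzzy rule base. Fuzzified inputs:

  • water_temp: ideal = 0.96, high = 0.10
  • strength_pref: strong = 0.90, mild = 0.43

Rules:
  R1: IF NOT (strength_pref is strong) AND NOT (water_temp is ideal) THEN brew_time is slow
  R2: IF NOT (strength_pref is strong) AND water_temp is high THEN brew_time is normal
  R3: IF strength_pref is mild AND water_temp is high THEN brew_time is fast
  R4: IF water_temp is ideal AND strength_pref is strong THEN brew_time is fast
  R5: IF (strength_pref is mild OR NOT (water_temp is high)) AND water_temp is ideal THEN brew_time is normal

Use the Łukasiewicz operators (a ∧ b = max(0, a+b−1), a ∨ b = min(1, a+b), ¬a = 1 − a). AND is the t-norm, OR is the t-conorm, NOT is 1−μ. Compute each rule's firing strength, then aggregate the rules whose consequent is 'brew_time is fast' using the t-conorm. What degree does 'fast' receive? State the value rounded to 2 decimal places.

R1: ¬strong=1−0.90=0.10, ¬ideal=1−0.96=0.04; AND[max(0, a+b−1)] → w = 0.00
R2: ¬strong=1−0.90=0.10, high=0.10; AND[max(0, a+b−1)] → w = 0.00
R3: mild=0.43, high=0.10; AND[max(0, a+b−1)] → w = 0.00
R4: ideal=0.96, strong=0.90; AND[max(0, a+b−1)] → w = 0.86
R5: (mild=0.43 OR ¬high=1−0.10=0.90) = 1.00; AND[max(0, a+b−1)] with ideal=0.96 → w = 0.96
Rules with consequent 'fast': {R3, R4} → strengths 0.00, 0.86
Aggregate via t-conorm [min(1, a+b)]: 0.86

0.86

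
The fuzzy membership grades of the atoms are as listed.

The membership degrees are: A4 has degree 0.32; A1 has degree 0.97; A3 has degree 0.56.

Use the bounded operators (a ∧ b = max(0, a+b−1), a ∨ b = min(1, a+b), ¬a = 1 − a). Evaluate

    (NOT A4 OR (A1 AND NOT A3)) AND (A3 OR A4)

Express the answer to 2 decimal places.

0.88

NOT A4 = 1 − 0.32 = 0.68
NOT A3 = 1 − 0.56 = 0.44
A1 AND NOT A3 = max(0, a+b−1) on (0.97, 0.44) = 0.41
NOT A4 OR (A1 AND NOT A3) = min(1, a+b) on (0.68, 0.41) = 1.00
A3 OR A4 = min(1, a+b) on (0.56, 0.32) = 0.88
(NOT A4 OR (A1 AND NOT A3)) AND (A3 OR A4) = max(0, a+b−1) on (1.00, 0.88) = 0.88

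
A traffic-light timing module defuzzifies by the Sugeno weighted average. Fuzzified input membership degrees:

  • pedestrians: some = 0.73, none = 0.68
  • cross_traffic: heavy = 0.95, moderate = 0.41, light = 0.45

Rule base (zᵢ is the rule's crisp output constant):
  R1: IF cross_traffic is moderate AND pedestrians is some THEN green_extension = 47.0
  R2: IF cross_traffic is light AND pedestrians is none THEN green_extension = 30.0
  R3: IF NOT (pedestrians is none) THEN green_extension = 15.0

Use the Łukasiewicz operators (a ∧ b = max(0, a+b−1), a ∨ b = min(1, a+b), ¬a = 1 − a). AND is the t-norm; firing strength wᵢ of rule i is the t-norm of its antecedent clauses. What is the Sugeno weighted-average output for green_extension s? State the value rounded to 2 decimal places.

R1 (z=47.0): moderate=0.41, some=0.73; AND[max(0, a+b−1)] → w = 0.14
R2 (z=30.0): light=0.45, none=0.68; AND[max(0, a+b−1)] → w = 0.13
R3 (z=15.0): ¬none=1−0.68=0.32 → w = 0.32
Weighted average = (0.14·47.0 + 0.13·30.0 + 0.32·15.0) / (0.14 + 0.13 + 0.32)
  = 15.2800 / 0.5900 = 25.90

25.90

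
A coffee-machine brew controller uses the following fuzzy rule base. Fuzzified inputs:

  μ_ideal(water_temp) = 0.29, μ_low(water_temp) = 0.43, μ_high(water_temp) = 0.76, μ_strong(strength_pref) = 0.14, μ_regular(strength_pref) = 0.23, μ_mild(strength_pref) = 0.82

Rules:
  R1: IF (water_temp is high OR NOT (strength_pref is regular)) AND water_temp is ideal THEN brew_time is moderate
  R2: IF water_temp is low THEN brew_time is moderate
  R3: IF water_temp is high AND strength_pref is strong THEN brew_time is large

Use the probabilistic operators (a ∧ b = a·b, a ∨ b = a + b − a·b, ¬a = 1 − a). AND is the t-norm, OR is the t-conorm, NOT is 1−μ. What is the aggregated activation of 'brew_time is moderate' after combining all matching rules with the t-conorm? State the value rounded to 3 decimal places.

R1: (high=0.76 OR ¬regular=1−0.23=0.77) = 0.9448; AND[a·b] with ideal=0.29 → w = 0.2740
R2: low=0.43 → w = 0.4300
R3: high=0.76, strong=0.14; AND[a·b] → w = 0.1064
Rules with consequent 'moderate': {R1, R2} → strengths 0.2740, 0.4300
Aggregate via t-conorm [a + b − a·b]: 0.5862

0.586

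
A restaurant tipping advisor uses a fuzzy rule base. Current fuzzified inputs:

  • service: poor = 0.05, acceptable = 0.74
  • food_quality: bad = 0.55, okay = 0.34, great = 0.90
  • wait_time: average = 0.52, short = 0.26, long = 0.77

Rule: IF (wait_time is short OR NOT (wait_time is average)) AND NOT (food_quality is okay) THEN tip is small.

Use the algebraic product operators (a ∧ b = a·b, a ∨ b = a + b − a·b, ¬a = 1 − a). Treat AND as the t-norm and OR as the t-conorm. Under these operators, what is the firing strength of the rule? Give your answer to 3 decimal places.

firing strength: (short=0.26 OR ¬average=1−0.52=0.48) = 0.6152; AND[a·b] with ¬okay=1−0.34=0.66 → w = 0.4060

0.406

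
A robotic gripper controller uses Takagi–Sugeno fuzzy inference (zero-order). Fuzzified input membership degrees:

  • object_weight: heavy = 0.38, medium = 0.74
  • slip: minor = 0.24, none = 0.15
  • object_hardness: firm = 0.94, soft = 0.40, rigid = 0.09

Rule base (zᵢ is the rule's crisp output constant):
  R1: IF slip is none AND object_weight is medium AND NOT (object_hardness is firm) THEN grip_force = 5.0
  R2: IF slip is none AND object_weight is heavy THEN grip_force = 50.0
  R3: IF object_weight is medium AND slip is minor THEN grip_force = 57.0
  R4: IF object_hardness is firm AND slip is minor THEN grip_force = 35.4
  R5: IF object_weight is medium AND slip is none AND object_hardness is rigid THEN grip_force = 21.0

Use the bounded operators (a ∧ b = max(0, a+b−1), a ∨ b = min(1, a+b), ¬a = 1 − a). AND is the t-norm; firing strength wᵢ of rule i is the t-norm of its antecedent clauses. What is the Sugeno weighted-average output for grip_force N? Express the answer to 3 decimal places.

R1 (z=5.0): none=0.15, medium=0.74, ¬firm=1−0.94=0.06; AND[max(0, a+b−1)] → w = 0.00
R2 (z=50.0): none=0.15, heavy=0.38; AND[max(0, a+b−1)] → w = 0.00
R3 (z=57.0): medium=0.74, minor=0.24; AND[max(0, a+b−1)] → w = 0.00
R4 (z=35.4): firm=0.94, minor=0.24; AND[max(0, a+b−1)] → w = 0.18
R5 (z=21.0): medium=0.74, none=0.15, rigid=0.09; AND[max(0, a+b−1)] → w = 0.00
Weighted average = (0.00·5.0 + 0.00·50.0 + 0.00·57.0 + 0.18·35.4 + 0.00·21.0) / (0.00 + 0.00 + 0.00 + 0.18 + 0.00)
  = 6.3720 / 0.1800 = 35.400

35.400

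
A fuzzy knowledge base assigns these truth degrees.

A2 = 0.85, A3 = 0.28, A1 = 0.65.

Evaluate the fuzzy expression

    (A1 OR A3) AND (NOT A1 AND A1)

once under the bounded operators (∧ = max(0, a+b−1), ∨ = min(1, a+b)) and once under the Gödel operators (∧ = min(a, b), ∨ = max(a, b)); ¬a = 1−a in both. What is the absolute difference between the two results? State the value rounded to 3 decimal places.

0.350

Under bounded:
  A1 OR A3 = min(1, a+b) on (0.65, 0.28) = 0.93
  NOT A1 = 1 − 0.65 = 0.35
  NOT A1 AND A1 = max(0, a+b−1) on (0.35, 0.65) = 0.00
  (A1 OR A3) AND (NOT A1 AND A1) = max(0, a+b−1) on (0.93, 0.00) = 0.00
  → value = 0.0000
Under Gödel:
  A1 OR A3 = max(a, b) on (0.65, 0.28) = 0.65
  NOT A1 = 1 − 0.65 = 0.35
  NOT A1 AND A1 = min(a, b) on (0.35, 0.65) = 0.35
  (A1 OR A3) AND (NOT A1 AND A1) = min(a, b) on (0.65, 0.35) = 0.35
  → value = 0.3500
|0.0000 − 0.3500| = 0.350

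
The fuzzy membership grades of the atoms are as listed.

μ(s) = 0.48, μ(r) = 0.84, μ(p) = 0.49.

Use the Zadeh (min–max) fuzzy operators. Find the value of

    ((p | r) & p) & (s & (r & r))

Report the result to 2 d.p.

p | r = max(a, b) on (0.49, 0.84) = 0.84
(p | r) & p = min(a, b) on (0.84, 0.49) = 0.49
r & r = min(a, b) on (0.84, 0.84) = 0.84
s & (r & r) = min(a, b) on (0.48, 0.84) = 0.48
((p | r) & p) & (s & (r & r)) = min(a, b) on (0.49, 0.48) = 0.48

0.48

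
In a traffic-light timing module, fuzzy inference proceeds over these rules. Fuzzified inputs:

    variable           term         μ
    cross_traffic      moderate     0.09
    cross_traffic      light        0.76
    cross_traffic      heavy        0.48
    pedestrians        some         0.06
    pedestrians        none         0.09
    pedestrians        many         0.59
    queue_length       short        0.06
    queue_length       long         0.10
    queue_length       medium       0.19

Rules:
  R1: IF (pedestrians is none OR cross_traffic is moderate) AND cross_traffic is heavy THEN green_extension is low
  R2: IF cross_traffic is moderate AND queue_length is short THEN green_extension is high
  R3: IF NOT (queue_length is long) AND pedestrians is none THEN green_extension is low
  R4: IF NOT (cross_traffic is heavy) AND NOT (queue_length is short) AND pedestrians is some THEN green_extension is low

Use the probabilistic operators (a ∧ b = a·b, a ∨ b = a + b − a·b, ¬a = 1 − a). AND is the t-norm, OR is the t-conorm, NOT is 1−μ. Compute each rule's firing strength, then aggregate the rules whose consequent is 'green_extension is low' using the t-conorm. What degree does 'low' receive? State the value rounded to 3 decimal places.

0.182

R1: (none=0.09 OR moderate=0.09) = 0.1719; AND[a·b] with heavy=0.48 → w = 0.0825
R2: moderate=0.09, short=0.06; AND[a·b] → w = 0.0054
R3: ¬long=1−0.10=0.90, none=0.09; AND[a·b] → w = 0.0810
R4: ¬heavy=1−0.48=0.52, ¬short=1−0.06=0.94, some=0.06; AND[a·b] → w = 0.0293
Rules with consequent 'low': {R1, R3, R4} → strengths 0.0825, 0.0810, 0.0293
Aggregate via t-conorm [a + b − a·b]: 0.1816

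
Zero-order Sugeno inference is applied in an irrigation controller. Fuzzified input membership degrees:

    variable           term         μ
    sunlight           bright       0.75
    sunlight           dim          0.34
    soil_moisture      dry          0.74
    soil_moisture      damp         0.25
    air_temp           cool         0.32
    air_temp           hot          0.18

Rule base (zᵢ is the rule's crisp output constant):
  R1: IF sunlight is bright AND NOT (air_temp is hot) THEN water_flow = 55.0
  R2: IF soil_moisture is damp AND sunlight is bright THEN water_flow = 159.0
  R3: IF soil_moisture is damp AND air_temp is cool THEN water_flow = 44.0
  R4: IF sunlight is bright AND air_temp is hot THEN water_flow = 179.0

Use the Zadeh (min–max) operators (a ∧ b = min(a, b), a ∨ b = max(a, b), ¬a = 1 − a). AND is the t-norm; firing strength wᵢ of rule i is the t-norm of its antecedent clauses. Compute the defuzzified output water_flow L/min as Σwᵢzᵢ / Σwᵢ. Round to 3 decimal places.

86.867

R1 (z=55.0): bright=0.75, ¬hot=1−0.18=0.82; AND[min(a, b)] → w = 0.75
R2 (z=159.0): damp=0.25, bright=0.75; AND[min(a, b)] → w = 0.25
R3 (z=44.0): damp=0.25, cool=0.32; AND[min(a, b)] → w = 0.25
R4 (z=179.0): bright=0.75, hot=0.18; AND[min(a, b)] → w = 0.18
Weighted average = (0.75·55.0 + 0.25·159.0 + 0.25·44.0 + 0.18·179.0) / (0.75 + 0.25 + 0.25 + 0.18)
  = 124.2200 / 1.4300 = 86.867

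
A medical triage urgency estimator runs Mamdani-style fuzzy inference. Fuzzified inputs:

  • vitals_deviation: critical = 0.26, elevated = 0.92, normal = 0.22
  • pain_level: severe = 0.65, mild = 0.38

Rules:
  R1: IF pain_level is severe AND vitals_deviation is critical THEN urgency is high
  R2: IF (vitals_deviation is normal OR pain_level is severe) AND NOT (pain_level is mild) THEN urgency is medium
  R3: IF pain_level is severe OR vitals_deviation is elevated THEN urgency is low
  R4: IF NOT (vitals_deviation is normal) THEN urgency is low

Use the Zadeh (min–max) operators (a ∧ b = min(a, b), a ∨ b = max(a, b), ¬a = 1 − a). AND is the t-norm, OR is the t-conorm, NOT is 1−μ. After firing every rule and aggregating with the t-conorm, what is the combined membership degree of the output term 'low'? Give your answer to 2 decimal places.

0.92

R1: severe=0.65, critical=0.26; AND[min(a, b)] → w = 0.26
R2: (normal=0.22 OR severe=0.65) = 0.65; AND[min(a, b)] with ¬mild=1−0.38=0.62 → w = 0.62
R3: severe=0.65, elevated=0.92; OR[max(a, b)] → w = 0.92
R4: ¬normal=1−0.22=0.78 → w = 0.78
Rules with consequent 'low': {R3, R4} → strengths 0.92, 0.78
Aggregate via t-conorm [max(a, b)]: 0.92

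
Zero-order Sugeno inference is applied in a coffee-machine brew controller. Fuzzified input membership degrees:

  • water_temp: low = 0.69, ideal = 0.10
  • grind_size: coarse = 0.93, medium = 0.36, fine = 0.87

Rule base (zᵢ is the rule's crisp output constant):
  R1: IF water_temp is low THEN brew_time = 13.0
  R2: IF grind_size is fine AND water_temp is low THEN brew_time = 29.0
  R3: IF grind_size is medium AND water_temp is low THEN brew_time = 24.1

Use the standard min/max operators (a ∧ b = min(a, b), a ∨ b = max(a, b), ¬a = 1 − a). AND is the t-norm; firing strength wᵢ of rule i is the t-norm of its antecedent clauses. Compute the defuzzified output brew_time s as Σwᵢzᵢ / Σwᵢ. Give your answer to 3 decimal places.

21.641

R1 (z=13.0): low=0.69 → w = 0.69
R2 (z=29.0): fine=0.87, low=0.69; AND[min(a, b)] → w = 0.69
R3 (z=24.1): medium=0.36, low=0.69; AND[min(a, b)] → w = 0.36
Weighted average = (0.69·13.0 + 0.69·29.0 + 0.36·24.1) / (0.69 + 0.69 + 0.36)
  = 37.6560 / 1.7400 = 21.641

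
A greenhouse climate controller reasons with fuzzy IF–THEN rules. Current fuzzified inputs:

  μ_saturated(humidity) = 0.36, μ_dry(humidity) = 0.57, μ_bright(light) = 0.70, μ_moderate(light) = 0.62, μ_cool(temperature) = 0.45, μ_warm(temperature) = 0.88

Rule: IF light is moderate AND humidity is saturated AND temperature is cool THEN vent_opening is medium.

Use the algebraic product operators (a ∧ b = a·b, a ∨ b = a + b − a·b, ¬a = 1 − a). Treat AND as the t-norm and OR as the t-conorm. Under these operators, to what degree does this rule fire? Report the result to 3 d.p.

0.100

firing strength: moderate=0.62, saturated=0.36, cool=0.45; AND[a·b] → w = 0.1004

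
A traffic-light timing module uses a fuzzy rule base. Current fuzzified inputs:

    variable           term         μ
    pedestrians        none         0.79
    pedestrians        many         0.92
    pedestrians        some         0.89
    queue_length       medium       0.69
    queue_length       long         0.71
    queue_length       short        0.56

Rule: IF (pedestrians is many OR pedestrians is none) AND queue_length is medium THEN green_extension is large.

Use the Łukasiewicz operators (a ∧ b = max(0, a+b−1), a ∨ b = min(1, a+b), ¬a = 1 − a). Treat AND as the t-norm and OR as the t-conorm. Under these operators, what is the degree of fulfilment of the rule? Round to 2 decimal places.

0.69

firing strength: (many=0.92 OR none=0.79) = 1.00; AND[max(0, a+b−1)] with medium=0.69 → w = 0.69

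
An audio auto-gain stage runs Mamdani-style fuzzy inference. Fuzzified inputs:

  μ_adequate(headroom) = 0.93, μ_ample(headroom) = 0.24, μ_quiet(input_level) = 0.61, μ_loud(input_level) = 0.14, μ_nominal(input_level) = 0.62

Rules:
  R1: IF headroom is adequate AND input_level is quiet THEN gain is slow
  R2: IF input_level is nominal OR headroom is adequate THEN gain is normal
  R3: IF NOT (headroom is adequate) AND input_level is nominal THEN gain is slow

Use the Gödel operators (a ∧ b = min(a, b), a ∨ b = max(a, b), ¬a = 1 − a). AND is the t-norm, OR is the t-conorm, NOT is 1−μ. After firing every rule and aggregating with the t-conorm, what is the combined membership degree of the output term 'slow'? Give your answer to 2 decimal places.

R1: adequate=0.93, quiet=0.61; AND[min(a, b)] → w = 0.61
R2: nominal=0.62, adequate=0.93; OR[max(a, b)] → w = 0.93
R3: ¬adequate=1−0.93=0.07, nominal=0.62; AND[min(a, b)] → w = 0.07
Rules with consequent 'slow': {R1, R3} → strengths 0.61, 0.07
Aggregate via t-conorm [max(a, b)]: 0.61

0.61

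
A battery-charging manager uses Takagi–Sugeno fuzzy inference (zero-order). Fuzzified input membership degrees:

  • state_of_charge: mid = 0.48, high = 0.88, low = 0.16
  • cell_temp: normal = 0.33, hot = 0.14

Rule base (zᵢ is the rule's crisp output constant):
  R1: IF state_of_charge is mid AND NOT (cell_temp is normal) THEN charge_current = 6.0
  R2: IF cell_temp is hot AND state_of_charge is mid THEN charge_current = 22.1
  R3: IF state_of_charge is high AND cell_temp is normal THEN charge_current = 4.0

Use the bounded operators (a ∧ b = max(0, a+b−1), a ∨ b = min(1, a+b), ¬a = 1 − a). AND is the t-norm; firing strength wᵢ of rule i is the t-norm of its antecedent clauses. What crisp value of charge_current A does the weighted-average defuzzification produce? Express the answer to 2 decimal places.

4.83

R1 (z=6.0): mid=0.48, ¬normal=1−0.33=0.67; AND[max(0, a+b−1)] → w = 0.15
R2 (z=22.1): hot=0.14, mid=0.48; AND[max(0, a+b−1)] → w = 0.00
R3 (z=4.0): high=0.88, normal=0.33; AND[max(0, a+b−1)] → w = 0.21
Weighted average = (0.15·6.0 + 0.00·22.1 + 0.21·4.0) / (0.15 + 0.00 + 0.21)
  = 1.7400 / 0.3600 = 4.83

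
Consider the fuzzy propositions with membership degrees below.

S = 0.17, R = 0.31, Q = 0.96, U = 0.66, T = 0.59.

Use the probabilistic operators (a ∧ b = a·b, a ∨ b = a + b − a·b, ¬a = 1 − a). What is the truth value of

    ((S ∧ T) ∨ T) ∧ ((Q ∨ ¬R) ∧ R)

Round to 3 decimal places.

0.193

S ∧ T = a·b on (0.1700, 0.5900) = 0.1003
(S ∧ T) ∨ T = a + b − a·b on (0.1003, 0.5900) = 0.6311
¬R = 1 − 0.3100 = 0.6900
Q ∨ ¬R = a + b − a·b on (0.9600, 0.6900) = 0.9876
(Q ∨ ¬R) ∧ R = a·b on (0.9876, 0.3100) = 0.3062
((S ∧ T) ∨ T) ∧ ((Q ∨ ¬R) ∧ R) = a·b on (0.6311, 0.3062) = 0.1932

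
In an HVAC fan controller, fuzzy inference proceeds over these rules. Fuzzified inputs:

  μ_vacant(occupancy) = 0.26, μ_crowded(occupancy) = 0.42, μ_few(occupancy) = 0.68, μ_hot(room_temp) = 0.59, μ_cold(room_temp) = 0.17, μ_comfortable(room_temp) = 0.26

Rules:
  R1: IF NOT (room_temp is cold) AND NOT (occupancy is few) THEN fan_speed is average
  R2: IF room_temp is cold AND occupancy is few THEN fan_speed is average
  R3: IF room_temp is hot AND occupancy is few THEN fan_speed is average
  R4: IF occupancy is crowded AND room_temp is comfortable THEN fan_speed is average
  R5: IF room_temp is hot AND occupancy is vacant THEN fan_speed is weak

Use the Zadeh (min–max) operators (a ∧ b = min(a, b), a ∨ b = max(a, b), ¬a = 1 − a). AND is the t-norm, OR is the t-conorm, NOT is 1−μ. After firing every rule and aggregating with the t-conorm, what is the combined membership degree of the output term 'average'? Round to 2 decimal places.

0.59

R1: ¬cold=1−0.17=0.83, ¬few=1−0.68=0.32; AND[min(a, b)] → w = 0.32
R2: cold=0.17, few=0.68; AND[min(a, b)] → w = 0.17
R3: hot=0.59, few=0.68; AND[min(a, b)] → w = 0.59
R4: crowded=0.42, comfortable=0.26; AND[min(a, b)] → w = 0.26
R5: hot=0.59, vacant=0.26; AND[min(a, b)] → w = 0.26
Rules with consequent 'average': {R1, R2, R3, R4} → strengths 0.32, 0.17, 0.59, 0.26
Aggregate via t-conorm [max(a, b)]: 0.59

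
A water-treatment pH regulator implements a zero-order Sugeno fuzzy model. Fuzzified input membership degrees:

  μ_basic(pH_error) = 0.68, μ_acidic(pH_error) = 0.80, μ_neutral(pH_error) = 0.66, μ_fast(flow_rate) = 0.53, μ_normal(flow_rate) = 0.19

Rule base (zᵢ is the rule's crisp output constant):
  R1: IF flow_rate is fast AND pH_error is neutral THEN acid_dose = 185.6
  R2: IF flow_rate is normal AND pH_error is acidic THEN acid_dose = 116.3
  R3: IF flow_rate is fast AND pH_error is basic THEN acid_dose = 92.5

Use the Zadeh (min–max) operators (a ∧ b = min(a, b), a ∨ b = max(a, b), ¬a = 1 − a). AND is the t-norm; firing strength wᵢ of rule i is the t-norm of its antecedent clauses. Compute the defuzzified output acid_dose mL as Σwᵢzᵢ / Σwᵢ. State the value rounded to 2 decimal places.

R1 (z=185.6): fast=0.53, neutral=0.66; AND[min(a, b)] → w = 0.53
R2 (z=116.3): normal=0.19, acidic=0.80; AND[min(a, b)] → w = 0.19
R3 (z=92.5): fast=0.53, basic=0.68; AND[min(a, b)] → w = 0.53
Weighted average = (0.53·185.6 + 0.19·116.3 + 0.53·92.5) / (0.53 + 0.19 + 0.53)
  = 169.4900 / 1.2500 = 135.59

135.59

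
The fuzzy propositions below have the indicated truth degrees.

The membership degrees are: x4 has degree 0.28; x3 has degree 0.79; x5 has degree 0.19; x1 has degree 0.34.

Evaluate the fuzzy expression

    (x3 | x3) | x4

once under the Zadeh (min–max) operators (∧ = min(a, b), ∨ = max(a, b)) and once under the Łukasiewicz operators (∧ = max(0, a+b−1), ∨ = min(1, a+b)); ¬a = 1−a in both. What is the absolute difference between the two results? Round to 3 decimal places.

0.210

Under Zadeh (min–max):
  x3 | x3 = max(a, b) on (0.79, 0.79) = 0.79
  (x3 | x3) | x4 = max(a, b) on (0.79, 0.28) = 0.79
  → value = 0.7900
Under Łukasiewicz:
  x3 | x3 = min(1, a+b) on (0.79, 0.79) = 1.00
  (x3 | x3) | x4 = min(1, a+b) on (1.00, 0.28) = 1.00
  → value = 1.0000
|0.7900 − 1.0000| = 0.210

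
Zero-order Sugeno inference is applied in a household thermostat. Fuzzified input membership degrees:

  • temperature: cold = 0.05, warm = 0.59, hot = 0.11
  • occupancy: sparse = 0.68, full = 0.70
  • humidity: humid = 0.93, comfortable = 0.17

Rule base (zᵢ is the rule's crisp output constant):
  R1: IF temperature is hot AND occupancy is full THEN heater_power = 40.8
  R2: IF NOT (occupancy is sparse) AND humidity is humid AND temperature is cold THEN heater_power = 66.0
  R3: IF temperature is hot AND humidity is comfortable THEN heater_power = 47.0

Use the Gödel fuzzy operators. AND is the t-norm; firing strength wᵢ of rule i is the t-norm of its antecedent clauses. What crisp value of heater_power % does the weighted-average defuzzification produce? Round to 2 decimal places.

R1 (z=40.8): hot=0.11, full=0.70; AND[min(a, b)] → w = 0.11
R2 (z=66.0): ¬sparse=1−0.68=0.32, humid=0.93, cold=0.05; AND[min(a, b)] → w = 0.05
R3 (z=47.0): hot=0.11, comfortable=0.17; AND[min(a, b)] → w = 0.11
Weighted average = (0.11·40.8 + 0.05·66.0 + 0.11·47.0) / (0.11 + 0.05 + 0.11)
  = 12.9580 / 0.2700 = 47.99

47.99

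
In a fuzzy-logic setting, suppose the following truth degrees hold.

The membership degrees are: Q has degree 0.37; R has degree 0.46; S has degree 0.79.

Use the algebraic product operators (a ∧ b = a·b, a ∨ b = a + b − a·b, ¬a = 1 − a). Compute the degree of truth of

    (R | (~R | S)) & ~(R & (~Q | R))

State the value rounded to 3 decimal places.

0.599

~R = 1 − 0.4600 = 0.5400
~R | S = a + b − a·b on (0.5400, 0.7900) = 0.9034
R | (~R | S) = a + b − a·b on (0.4600, 0.9034) = 0.9478
~Q = 1 − 0.3700 = 0.6300
~Q | R = a + b − a·b on (0.6300, 0.4600) = 0.8002
R & (~Q | R) = a·b on (0.4600, 0.8002) = 0.3681
~(R & (~Q | R)) = 1 − 0.3681 = 0.6319
(R | (~R | S)) & ~(R & (~Q | R)) = a·b on (0.9478, 0.6319) = 0.5989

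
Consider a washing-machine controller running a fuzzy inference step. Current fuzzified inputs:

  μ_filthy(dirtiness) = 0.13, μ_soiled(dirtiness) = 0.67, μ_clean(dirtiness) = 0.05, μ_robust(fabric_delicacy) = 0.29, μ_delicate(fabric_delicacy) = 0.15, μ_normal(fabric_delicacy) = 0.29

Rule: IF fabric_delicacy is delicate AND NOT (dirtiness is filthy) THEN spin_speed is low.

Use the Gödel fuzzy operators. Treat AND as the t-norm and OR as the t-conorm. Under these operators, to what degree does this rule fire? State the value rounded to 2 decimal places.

0.15

firing strength: delicate=0.15, ¬filthy=1−0.13=0.87; AND[min(a, b)] → w = 0.15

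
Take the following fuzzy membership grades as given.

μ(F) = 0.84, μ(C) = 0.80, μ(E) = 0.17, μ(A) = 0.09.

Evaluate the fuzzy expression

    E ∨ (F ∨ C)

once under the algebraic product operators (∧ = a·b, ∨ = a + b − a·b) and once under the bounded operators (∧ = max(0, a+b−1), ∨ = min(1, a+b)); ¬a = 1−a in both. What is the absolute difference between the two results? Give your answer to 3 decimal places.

Under algebraic product:
  F ∨ C = a + b − a·b on (0.8400, 0.8000) = 0.9680
  E ∨ (F ∨ C) = a + b − a·b on (0.1700, 0.9680) = 0.9734
  → value = 0.9734
Under bounded:
  F ∨ C = min(1, a+b) on (0.84, 0.80) = 1.00
  E ∨ (F ∨ C) = min(1, a+b) on (0.17, 1.00) = 1.00
  → value = 1.0000
|0.9734 − 1.0000| = 0.027

0.027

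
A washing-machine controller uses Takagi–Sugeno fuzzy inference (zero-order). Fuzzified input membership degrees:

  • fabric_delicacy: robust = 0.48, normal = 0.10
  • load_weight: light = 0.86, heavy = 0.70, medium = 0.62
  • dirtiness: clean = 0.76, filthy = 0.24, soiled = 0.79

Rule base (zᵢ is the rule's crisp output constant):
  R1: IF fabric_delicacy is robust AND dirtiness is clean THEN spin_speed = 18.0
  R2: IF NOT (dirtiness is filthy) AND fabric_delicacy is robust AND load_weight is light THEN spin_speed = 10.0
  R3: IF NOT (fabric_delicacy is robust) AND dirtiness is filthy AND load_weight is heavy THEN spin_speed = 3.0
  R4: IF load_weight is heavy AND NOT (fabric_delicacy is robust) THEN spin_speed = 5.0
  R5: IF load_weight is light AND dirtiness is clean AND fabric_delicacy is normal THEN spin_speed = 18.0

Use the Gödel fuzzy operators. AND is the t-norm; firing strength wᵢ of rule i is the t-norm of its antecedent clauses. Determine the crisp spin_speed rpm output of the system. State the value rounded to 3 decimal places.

10.198

R1 (z=18.0): robust=0.48, clean=0.76; AND[min(a, b)] → w = 0.48
R2 (z=10.0): ¬filthy=1−0.24=0.76, robust=0.48, light=0.86; AND[min(a, b)] → w = 0.48
R3 (z=3.0): ¬robust=1−0.48=0.52, filthy=0.24, heavy=0.70; AND[min(a, b)] → w = 0.24
R4 (z=5.0): heavy=0.70, ¬robust=1−0.48=0.52; AND[min(a, b)] → w = 0.52
R5 (z=18.0): light=0.86, clean=0.76, normal=0.10; AND[min(a, b)] → w = 0.10
Weighted average = (0.48·18.0 + 0.48·10.0 + 0.24·3.0 + 0.52·5.0 + 0.10·18.0) / (0.48 + 0.48 + 0.24 + 0.52 + 0.10)
  = 18.5600 / 1.8200 = 10.198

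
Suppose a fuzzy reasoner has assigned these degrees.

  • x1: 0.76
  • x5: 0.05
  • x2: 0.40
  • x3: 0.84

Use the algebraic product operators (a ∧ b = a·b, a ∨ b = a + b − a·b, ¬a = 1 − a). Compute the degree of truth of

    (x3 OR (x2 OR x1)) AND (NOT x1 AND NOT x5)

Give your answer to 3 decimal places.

0.223

x2 OR x1 = a + b − a·b on (0.4000, 0.7600) = 0.8560
x3 OR (x2 OR x1) = a + b − a·b on (0.8400, 0.8560) = 0.9770
NOT x1 = 1 − 0.7600 = 0.2400
NOT x5 = 1 − 0.0500 = 0.9500
NOT x1 AND NOT x5 = a·b on (0.2400, 0.9500) = 0.2280
(x3 OR (x2 OR x1)) AND (NOT x1 AND NOT x5) = a·b on (0.9770, 0.2280) = 0.2227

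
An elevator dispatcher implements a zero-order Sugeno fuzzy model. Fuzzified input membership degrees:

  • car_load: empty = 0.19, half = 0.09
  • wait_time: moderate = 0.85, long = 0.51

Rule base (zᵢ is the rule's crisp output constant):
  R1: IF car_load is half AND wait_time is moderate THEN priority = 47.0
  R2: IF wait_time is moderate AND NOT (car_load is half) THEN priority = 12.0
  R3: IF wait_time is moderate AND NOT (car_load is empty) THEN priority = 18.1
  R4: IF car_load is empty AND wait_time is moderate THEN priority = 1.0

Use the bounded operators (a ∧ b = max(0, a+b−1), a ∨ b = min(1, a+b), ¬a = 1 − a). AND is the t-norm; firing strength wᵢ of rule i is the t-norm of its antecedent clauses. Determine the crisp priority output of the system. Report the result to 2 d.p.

R1 (z=47.0): half=0.09, moderate=0.85; AND[max(0, a+b−1)] → w = 0.00
R2 (z=12.0): moderate=0.85, ¬half=1−0.09=0.91; AND[max(0, a+b−1)] → w = 0.76
R3 (z=18.1): moderate=0.85, ¬empty=1−0.19=0.81; AND[max(0, a+b−1)] → w = 0.66
R4 (z=1.0): empty=0.19, moderate=0.85; AND[max(0, a+b−1)] → w = 0.04
Weighted average = (0.00·47.0 + 0.76·12.0 + 0.66·18.1 + 0.04·1.0) / (0.00 + 0.76 + 0.66 + 0.04)
  = 21.1060 / 1.4600 = 14.46

14.46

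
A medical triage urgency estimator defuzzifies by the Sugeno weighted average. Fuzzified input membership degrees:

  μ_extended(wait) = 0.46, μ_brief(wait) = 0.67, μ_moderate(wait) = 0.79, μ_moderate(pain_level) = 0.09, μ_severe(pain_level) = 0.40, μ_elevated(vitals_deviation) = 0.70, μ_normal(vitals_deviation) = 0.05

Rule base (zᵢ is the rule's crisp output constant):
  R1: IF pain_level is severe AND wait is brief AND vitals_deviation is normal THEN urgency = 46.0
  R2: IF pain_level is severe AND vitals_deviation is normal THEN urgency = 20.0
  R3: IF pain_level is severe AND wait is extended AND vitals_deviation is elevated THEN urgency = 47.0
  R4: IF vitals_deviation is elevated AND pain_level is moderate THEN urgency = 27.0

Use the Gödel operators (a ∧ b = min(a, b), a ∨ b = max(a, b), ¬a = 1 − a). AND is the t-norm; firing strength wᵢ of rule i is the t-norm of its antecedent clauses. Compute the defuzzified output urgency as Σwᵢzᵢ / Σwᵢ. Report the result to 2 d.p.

R1 (z=46.0): severe=0.40, brief=0.67, normal=0.05; AND[min(a, b)] → w = 0.05
R2 (z=20.0): severe=0.40, normal=0.05; AND[min(a, b)] → w = 0.05
R3 (z=47.0): severe=0.40, extended=0.46, elevated=0.70; AND[min(a, b)] → w = 0.40
R4 (z=27.0): elevated=0.70, moderate=0.09; AND[min(a, b)] → w = 0.09
Weighted average = (0.05·46.0 + 0.05·20.0 + 0.40·47.0 + 0.09·27.0) / (0.05 + 0.05 + 0.40 + 0.09)
  = 24.5300 / 0.5900 = 41.58

41.58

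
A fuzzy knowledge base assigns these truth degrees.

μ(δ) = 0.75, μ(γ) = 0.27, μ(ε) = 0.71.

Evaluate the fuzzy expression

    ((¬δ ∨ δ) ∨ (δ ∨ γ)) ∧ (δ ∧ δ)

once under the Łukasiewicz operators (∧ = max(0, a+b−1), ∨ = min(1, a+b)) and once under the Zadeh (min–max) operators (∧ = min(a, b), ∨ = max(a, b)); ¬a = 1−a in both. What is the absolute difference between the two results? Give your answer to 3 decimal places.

0.250

Under Łukasiewicz:
  ¬δ = 1 − 0.75 = 0.25
  ¬δ ∨ δ = min(1, a+b) on (0.25, 0.75) = 1.00
  δ ∨ γ = min(1, a+b) on (0.75, 0.27) = 1.00
  (¬δ ∨ δ) ∨ (δ ∨ γ) = min(1, a+b) on (1.00, 1.00) = 1.00
  δ ∧ δ = max(0, a+b−1) on (0.75, 0.75) = 0.50
  ((¬δ ∨ δ) ∨ (δ ∨ γ)) ∧ (δ ∧ δ) = max(0, a+b−1) on (1.00, 0.50) = 0.50
  → value = 0.5000
Under Zadeh (min–max):
  ¬δ = 1 − 0.75 = 0.25
  ¬δ ∨ δ = max(a, b) on (0.25, 0.75) = 0.75
  δ ∨ γ = max(a, b) on (0.75, 0.27) = 0.75
  (¬δ ∨ δ) ∨ (δ ∨ γ) = max(a, b) on (0.75, 0.75) = 0.75
  δ ∧ δ = min(a, b) on (0.75, 0.75) = 0.75
  ((¬δ ∨ δ) ∨ (δ ∨ γ)) ∧ (δ ∧ δ) = min(a, b) on (0.75, 0.75) = 0.75
  → value = 0.7500
|0.5000 − 0.7500| = 0.250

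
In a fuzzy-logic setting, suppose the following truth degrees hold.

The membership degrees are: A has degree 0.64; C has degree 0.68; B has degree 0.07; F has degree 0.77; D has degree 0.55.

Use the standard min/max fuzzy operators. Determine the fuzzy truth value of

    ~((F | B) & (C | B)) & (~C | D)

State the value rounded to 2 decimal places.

F | B = max(a, b) on (0.77, 0.07) = 0.77
C | B = max(a, b) on (0.68, 0.07) = 0.68
(F | B) & (C | B) = min(a, b) on (0.77, 0.68) = 0.68
~((F | B) & (C | B)) = 1 − 0.68 = 0.32
~C = 1 − 0.68 = 0.32
~C | D = max(a, b) on (0.32, 0.55) = 0.55
~((F | B) & (C | B)) & (~C | D) = min(a, b) on (0.32, 0.55) = 0.32

0.32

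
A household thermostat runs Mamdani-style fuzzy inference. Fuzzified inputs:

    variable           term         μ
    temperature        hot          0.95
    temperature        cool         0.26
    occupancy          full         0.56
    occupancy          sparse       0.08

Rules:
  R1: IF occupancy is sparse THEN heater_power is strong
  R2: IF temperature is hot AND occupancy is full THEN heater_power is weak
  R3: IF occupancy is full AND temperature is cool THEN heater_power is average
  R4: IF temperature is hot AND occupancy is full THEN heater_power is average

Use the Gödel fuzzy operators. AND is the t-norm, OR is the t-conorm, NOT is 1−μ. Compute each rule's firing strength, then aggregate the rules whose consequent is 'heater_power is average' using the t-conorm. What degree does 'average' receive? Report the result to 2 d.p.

R1: sparse=0.08 → w = 0.08
R2: hot=0.95, full=0.56; AND[min(a, b)] → w = 0.56
R3: full=0.56, cool=0.26; AND[min(a, b)] → w = 0.26
R4: hot=0.95, full=0.56; AND[min(a, b)] → w = 0.56
Rules with consequent 'average': {R3, R4} → strengths 0.26, 0.56
Aggregate via t-conorm [max(a, b)]: 0.56

0.56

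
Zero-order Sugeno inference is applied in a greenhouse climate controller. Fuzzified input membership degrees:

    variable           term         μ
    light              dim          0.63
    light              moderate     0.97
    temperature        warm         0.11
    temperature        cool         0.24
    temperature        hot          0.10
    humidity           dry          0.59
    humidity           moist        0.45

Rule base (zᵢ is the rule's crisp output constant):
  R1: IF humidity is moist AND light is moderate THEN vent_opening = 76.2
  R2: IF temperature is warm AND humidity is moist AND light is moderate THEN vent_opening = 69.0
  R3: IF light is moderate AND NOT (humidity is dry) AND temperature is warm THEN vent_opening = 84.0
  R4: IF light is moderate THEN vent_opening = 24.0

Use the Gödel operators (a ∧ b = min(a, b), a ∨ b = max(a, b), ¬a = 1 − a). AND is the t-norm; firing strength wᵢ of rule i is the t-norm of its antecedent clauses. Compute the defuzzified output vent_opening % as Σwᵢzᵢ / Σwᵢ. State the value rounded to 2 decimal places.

R1 (z=76.2): moist=0.45, moderate=0.97; AND[min(a, b)] → w = 0.45
R2 (z=69.0): warm=0.11, moist=0.45, moderate=0.97; AND[min(a, b)] → w = 0.11
R3 (z=84.0): moderate=0.97, ¬dry=1−0.59=0.41, warm=0.11; AND[min(a, b)] → w = 0.11
R4 (z=24.0): moderate=0.97 → w = 0.97
Weighted average = (0.45·76.2 + 0.11·69.0 + 0.11·84.0 + 0.97·24.0) / (0.45 + 0.11 + 0.11 + 0.97)
  = 74.4000 / 1.6400 = 45.37

45.37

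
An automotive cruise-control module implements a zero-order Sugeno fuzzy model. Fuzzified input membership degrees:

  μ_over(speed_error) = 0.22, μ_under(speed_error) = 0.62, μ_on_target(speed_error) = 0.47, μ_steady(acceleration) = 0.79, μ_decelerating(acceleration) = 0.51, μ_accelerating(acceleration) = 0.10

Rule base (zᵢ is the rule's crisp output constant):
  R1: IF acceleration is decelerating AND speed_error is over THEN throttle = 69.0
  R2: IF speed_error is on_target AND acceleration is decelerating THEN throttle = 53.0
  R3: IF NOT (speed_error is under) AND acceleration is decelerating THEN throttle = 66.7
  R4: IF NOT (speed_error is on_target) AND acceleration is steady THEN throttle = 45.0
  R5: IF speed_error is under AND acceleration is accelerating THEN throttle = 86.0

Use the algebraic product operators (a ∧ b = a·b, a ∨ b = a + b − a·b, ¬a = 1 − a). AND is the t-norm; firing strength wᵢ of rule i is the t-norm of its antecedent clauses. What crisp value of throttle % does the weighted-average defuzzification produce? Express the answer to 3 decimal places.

56.066

R1 (z=69.0): decelerating=0.51, over=0.22; AND[a·b] → w = 0.1122
R2 (z=53.0): on_target=0.47, decelerating=0.51; AND[a·b] → w = 0.2397
R3 (z=66.7): ¬under=1−0.62=0.38, decelerating=0.51; AND[a·b] → w = 0.1938
R4 (z=45.0): ¬on_target=1−0.47=0.53, steady=0.79; AND[a·b] → w = 0.4187
R5 (z=86.0): under=0.62, accelerating=0.10; AND[a·b] → w = 0.0620
Weighted average = (0.1122·69.0 + 0.2397·53.0 + 0.1938·66.7 + 0.4187·45.0 + 0.0620·86.0) / (0.1122 + 0.2397 + 0.1938 + 0.4187 + 0.0620)
  = 57.5459 / 1.0264 = 56.066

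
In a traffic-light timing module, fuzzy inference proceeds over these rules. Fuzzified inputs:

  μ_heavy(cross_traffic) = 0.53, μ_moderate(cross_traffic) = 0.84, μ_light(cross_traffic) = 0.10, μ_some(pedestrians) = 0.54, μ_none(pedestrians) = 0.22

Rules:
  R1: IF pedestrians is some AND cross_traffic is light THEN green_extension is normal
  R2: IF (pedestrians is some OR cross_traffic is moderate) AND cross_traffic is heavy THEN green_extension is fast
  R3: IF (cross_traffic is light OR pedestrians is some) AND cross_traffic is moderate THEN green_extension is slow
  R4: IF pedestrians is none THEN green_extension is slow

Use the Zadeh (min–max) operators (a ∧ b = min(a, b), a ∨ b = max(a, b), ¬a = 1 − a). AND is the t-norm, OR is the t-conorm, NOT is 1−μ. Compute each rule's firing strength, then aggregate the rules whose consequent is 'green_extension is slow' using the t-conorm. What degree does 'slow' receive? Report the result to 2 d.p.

R1: some=0.54, light=0.10; AND[min(a, b)] → w = 0.10
R2: (some=0.54 OR moderate=0.84) = 0.84; AND[min(a, b)] with heavy=0.53 → w = 0.53
R3: (light=0.10 OR some=0.54) = 0.54; AND[min(a, b)] with moderate=0.84 → w = 0.54
R4: none=0.22 → w = 0.22
Rules with consequent 'slow': {R3, R4} → strengths 0.54, 0.22
Aggregate via t-conorm [max(a, b)]: 0.54

0.54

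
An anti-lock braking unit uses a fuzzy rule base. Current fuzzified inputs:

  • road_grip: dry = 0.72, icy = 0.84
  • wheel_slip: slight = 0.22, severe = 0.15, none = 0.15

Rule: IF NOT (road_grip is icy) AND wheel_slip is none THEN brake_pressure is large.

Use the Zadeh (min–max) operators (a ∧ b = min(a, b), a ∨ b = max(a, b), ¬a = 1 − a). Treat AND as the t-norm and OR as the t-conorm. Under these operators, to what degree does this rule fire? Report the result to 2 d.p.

firing strength: ¬icy=1−0.84=0.16, none=0.15; AND[min(a, b)] → w = 0.15

0.15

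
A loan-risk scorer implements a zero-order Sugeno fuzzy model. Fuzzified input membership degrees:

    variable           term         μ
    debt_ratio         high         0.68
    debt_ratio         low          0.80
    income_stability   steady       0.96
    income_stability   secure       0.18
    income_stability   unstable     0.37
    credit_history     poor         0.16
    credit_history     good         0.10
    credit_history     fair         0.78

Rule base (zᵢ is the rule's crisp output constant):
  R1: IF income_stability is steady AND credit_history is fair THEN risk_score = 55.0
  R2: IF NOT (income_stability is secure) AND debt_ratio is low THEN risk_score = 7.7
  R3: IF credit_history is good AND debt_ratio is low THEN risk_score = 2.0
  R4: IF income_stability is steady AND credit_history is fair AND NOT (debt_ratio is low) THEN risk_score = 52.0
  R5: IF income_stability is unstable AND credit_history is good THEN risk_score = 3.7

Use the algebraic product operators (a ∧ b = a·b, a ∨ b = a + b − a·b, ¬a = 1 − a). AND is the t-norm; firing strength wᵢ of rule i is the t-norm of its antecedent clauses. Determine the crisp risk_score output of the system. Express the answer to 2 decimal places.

32.50

R1 (z=55.0): steady=0.96, fair=0.78; AND[a·b] → w = 0.7488
R2 (z=7.7): ¬secure=1−0.18=0.82, low=0.80; AND[a·b] → w = 0.6560
R3 (z=2.0): good=0.10, low=0.80; AND[a·b] → w = 0.0800
R4 (z=52.0): steady=0.96, fair=0.78, ¬low=1−0.80=0.20; AND[a·b] → w = 0.1498
R5 (z=3.7): unstable=0.37, good=0.10; AND[a·b] → w = 0.0370
Weighted average = (0.7488·55.0 + 0.6560·7.7 + 0.0800·2.0 + 0.1498·52.0 + 0.0370·3.7) / (0.7488 + 0.6560 + 0.0800 + 0.1498 + 0.0370)
  = 54.3196 / 1.6716 = 32.50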